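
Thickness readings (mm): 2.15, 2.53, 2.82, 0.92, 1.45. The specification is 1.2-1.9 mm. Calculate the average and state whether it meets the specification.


Sum = 9.87
Average = 9.87 / 5 = 1.97 mm
Specification range: 1.2 to 1.9 mm
Within spec: No


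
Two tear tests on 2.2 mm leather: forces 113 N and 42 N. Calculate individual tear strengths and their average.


Tear 1 = 51.4 N/mm
Tear 2 = 19.1 N/mm
Average = 35.3 N/mm


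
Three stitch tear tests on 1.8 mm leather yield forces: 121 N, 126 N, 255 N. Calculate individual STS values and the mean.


STS1 = 67.2 N/mm
STS2 = 70.0 N/mm
STS3 = 141.7 N/mm
Mean = 93.0 N/mm

STS1 = 121 / 1.8 = 67.2 N/mm
STS2 = 126 / 1.8 = 70.0 N/mm
STS3 = 255 / 1.8 = 141.7 N/mm
Mean = (67.2 + 70.0 + 141.7) / 3 = 93.0 N/mm


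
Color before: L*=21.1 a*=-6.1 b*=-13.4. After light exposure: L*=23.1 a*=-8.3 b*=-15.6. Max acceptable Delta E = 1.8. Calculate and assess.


dL = 2.0, da = -2.2, db = -2.2
dE = sqrt((2.0)^2 + (-2.2)^2 + (-2.2)^2) = 3.70
Max = 1.8
Passes: No


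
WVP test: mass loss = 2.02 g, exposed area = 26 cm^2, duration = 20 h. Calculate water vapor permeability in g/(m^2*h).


WVP = mass_loss / (area x time) x 10000
WVP = 2.02 / (26 x 20) x 10000
WVP = 2.02 / 520 x 10000 = 38.85 g/(m^2*h)


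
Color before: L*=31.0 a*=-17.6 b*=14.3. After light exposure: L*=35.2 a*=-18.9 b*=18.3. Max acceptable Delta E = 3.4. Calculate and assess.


dL = 4.2, da = -1.3, db = 4.0
dE = sqrt((4.2)^2 + (-1.3)^2 + (4.0)^2) = 5.94
Max = 3.4
Passes: No


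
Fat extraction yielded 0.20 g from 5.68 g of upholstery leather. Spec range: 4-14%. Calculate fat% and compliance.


Fat content = 3.5%
Compliant: No

Fat% = 0.20 / 5.68 x 100 = 3.5%
Spec range: 4-14%
Compliant: No


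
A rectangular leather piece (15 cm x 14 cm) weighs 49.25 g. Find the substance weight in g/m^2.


2345.2 g/m^2


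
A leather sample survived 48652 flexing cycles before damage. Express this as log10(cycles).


4.69

log10(48652) = 4.69


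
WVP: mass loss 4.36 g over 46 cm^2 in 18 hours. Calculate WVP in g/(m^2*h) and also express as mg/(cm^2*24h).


WVP = 4.36 / (46 x 18) x 10000 = 52.66 g/(m^2*h)
Mass loss in mg = 4.36 x 1000 = 4360 mg
Per cm^2 per 24h in mg: 4360 x 24 / (46 x 18) = 104640 / 828 = 126.38 mg/(cm^2*24h)


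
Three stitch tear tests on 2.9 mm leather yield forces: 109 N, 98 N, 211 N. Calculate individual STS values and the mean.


STS1 = 37.6 N/mm
STS2 = 33.8 N/mm
STS3 = 72.8 N/mm
Mean = 48.1 N/mm

STS1 = 109 / 2.9 = 37.6 N/mm
STS2 = 98 / 2.9 = 33.8 N/mm
STS3 = 211 / 2.9 = 72.8 N/mm
Mean = (37.6 + 33.8 + 72.8) / 3 = 48.1 N/mm


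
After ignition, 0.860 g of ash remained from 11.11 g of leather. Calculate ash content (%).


Ash% = 0.860 / 11.11 x 100
Ash% = 7.74%


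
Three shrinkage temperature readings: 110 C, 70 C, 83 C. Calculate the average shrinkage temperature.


87.7 C

Average = (110 + 70 + 83) / 3
Average = 263 / 3 = 87.7 C


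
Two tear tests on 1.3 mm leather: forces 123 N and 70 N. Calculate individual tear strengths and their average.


Tear 1 = 94.6 N/mm
Tear 2 = 53.8 N/mm
Average = 74.2 N/mm

Tear 1 = 123 / 1.3 = 94.6 N/mm
Tear 2 = 70 / 1.3 = 53.8 N/mm
Average = (94.6 + 53.8) / 2 = 74.2 N/mm


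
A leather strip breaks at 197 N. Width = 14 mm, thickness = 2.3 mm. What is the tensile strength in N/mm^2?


6.12 N/mm^2

Cross-sectional area = 14 x 2.3 = 32.2 mm^2
Tensile strength = 197 / 32.2 = 6.12 N/mm^2


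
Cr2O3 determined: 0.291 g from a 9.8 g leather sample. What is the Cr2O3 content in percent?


Cr2O3% = 0.291 / 9.8 x 100
Cr2O3% = 2.97%


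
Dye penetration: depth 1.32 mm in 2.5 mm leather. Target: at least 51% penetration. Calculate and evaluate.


Penetration = 52.8%
Meets target: Yes

Penetration = 1.32 / 2.5 x 100 = 52.8%
Target: 51%
Meets target: Yes


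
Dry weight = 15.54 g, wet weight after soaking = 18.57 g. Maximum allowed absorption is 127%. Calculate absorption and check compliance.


WA = (18.57 - 15.54) / 15.54 x 100 = 19.5%
Maximum allowed: 127%
Compliant: Yes


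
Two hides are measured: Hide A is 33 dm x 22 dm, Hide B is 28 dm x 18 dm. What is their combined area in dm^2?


1230 dm^2

Hide A area = 33 x 22 = 726 dm^2
Hide B area = 28 x 18 = 504 dm^2
Total = 726 + 504 = 1230 dm^2


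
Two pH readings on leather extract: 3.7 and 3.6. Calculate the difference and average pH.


Difference = 0.1
Average pH = 3.65

Difference = |3.7 - 3.6| = 0.1
Average = (3.7 + 3.6) / 2 = 3.65


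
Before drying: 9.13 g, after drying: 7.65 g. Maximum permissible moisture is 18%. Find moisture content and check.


Moisture content = 16.2%
Acceptable: Yes


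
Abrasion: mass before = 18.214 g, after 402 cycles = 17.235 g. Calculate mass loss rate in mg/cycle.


2.435 mg/cycle

Mass loss = 18.214 - 17.235 = 0.979 g
Rate = 0.979 / 402 x 1000 = 2.435 mg/cycle


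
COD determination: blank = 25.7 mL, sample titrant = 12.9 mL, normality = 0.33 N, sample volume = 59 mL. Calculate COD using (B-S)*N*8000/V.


572.7 mg/L

COD = (25.7 - 12.9) x 0.33 x 8000 / 59
COD = 12.8 x 0.33 x 8000 / 59
COD = 572.7 mg/L


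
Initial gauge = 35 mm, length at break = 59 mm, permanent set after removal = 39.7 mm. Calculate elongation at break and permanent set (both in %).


Elongation at break = (59 - 35) / 35 x 100 = 68.6%
Permanent set = (39.7 - 35) / 35 x 100 = 13.4%


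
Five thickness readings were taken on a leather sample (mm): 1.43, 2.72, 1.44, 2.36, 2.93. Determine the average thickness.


Sum = 1.43 + 2.72 + 1.44 + 2.36 + 2.93 = 10.88
Average = 10.88 / 5 = 2.18 mm


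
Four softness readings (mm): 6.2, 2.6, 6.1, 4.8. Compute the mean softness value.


Sum = 6.2 + 2.6 + 6.1 + 4.8
Mean = 19.7 / 4 = 4.93 mm


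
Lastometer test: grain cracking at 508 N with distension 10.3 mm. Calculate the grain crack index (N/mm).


49.3 N/mm


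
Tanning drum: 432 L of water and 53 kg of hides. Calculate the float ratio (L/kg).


Float ratio = water / hide weight
Ratio = 432 / 53 = 8.2


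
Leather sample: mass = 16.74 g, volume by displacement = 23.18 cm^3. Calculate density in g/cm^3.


0.722 g/cm^3


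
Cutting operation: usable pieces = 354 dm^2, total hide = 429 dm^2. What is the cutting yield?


82.5%


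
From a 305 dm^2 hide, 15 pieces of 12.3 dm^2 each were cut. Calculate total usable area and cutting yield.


Usable area = 184.5 dm^2
Yield = 60.5%


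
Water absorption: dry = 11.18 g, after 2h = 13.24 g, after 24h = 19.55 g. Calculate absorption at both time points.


WA (2h) = (13.24 - 11.18) / 11.18 x 100 = 18.4%
WA (24h) = (19.55 - 11.18) / 11.18 x 100 = 74.9%


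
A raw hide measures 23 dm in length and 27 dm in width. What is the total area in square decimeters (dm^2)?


621 dm^2


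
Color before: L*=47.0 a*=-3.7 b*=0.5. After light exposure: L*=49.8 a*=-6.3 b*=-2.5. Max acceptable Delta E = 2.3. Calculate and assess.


dL = 2.8, da = -2.6, db = -3.0
dE = sqrt((2.8)^2 + (-2.6)^2 + (-3.0)^2) = 4.86
Max = 2.3
Passes: No


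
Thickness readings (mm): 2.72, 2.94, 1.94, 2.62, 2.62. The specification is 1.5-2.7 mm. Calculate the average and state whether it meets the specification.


Sum = 12.84
Average = 12.84 / 5 = 2.57 mm
Specification range: 1.5 to 2.7 mm
Within spec: Yes


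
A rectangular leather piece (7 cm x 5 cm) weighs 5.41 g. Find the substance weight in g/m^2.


1545.7 g/m^2


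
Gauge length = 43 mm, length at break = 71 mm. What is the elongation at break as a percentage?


Extension = 71 - 43 = 28 mm
Elongation = 28 / 43 x 100 = 65.1%


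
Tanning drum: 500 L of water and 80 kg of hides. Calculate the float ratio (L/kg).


Float ratio = water / hide weight
Ratio = 500 / 80 = 6.3


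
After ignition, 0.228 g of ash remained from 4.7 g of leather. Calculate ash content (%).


4.85%

Ash% = 0.228 / 4.7 x 100
Ash% = 4.85%


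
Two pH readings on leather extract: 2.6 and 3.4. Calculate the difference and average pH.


Difference = |2.6 - 3.4| = 0.8
Average = (2.6 + 3.4) / 2 = 3.00


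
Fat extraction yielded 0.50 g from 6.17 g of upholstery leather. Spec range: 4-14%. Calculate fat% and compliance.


Fat content = 8.1%
Compliant: Yes


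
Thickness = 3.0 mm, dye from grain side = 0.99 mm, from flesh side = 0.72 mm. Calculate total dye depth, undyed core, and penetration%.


Total dyed = 0.99 + 0.72 = 1.71 mm
Undyed core = 3.0 - 1.71 = 1.29 mm
Penetration = 1.71 / 3.0 x 100 = 57.0%


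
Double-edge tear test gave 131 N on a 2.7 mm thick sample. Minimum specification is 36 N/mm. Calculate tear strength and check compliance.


Tear strength = 131 / 2.7 = 48.5 N/mm
Required minimum = 36 N/mm
Compliant: Yes


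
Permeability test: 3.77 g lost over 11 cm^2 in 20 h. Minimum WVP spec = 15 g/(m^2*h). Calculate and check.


WVP = 171.36 g/(m^2*h)
Meets specification: Yes

WVP = 3.77 / (11 x 20) x 10000 = 171.36 g/(m^2*h)
Minimum: 15 g/(m^2*h)
Meets spec: Yes


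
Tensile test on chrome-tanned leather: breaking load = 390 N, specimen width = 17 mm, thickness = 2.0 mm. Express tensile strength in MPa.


11.47 MPa

Cross-section = 17 x 2.0 = 34.0 mm^2
TS = 390 / 34.0 = 11.47 MPa
(1 N/mm^2 = 1 MPa)


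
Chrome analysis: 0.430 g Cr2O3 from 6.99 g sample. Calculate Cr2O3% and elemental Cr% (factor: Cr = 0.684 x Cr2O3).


Cr2O3% = 0.430 / 6.99 x 100 = 6.15%
Cr% = 6.15 x 0.684 = 4.21%


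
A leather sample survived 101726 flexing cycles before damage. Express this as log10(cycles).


5.01

log10(101726) = 5.01


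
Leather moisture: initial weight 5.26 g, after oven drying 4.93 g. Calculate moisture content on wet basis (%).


6.3%


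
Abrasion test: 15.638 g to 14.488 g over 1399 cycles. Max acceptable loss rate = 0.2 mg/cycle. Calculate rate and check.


Rate = 0.822 mg/cycle
Passes: No


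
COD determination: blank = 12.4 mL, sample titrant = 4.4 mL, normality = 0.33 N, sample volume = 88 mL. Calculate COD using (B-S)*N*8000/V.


240.0 mg/L


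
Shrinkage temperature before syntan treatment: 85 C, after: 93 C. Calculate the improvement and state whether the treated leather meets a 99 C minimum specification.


Improvement = 93 - 85 = 8 C
Spec check: 93 C >= 99 C? No


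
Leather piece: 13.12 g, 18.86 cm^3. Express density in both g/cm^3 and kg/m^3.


0.696 g/cm^3
696 kg/m^3

Density = 13.12 / 18.86 = 0.696 g/cm^3
Convert: 0.696 x 1000 = 696 kg/m^3


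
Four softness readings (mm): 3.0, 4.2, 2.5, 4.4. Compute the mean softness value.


3.53 mm


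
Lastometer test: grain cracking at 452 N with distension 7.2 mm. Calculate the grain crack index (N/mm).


Grain crack index = force / distension
Index = 452 / 7.2 = 62.8 N/mm


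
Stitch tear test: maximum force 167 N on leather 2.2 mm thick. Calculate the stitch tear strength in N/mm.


Stitch tear strength = force / thickness
STS = 167 / 2.2 = 75.9 N/mm


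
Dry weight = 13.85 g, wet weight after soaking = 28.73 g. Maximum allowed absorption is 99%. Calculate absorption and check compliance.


Absorption = 107.4%
Compliant: No

WA = (28.73 - 13.85) / 13.85 x 100 = 107.4%
Maximum allowed: 99%
Compliant: No


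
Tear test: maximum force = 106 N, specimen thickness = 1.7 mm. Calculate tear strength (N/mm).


62.4 N/mm

Tear strength = force / thickness
Tear = 106 / 1.7 = 62.4 N/mm


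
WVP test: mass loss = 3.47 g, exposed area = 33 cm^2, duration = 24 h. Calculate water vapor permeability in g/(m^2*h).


WVP = mass_loss / (area x time) x 10000
WVP = 3.47 / (33 x 24) x 10000
WVP = 3.47 / 792 x 10000 = 43.81 g/(m^2*h)


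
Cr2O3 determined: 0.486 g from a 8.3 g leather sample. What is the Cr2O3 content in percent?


Cr2O3% = 0.486 / 8.3 x 100
Cr2O3% = 5.86%


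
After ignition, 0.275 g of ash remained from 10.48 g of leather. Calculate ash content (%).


Ash% = 0.275 / 10.48 x 100
Ash% = 2.62%


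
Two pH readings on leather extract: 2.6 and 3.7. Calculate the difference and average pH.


Difference = 1.1
Average pH = 3.15


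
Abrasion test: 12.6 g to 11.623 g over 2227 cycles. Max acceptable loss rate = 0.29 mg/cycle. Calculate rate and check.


Loss = 12.6 - 11.623 = 0.977 g
Rate = 0.977 g / 2227 cycles x 1000 = 0.439 mg/cycle
Max = 0.29 mg/cycle
Passes: No


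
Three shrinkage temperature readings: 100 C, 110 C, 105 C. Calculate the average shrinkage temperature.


105.0 C


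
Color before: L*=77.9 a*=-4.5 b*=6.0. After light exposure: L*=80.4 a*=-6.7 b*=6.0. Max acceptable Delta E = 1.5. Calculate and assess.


dL = 2.5, da = -2.2, db = 0.0
dE = sqrt((2.5)^2 + (-2.2)^2 + (0.0)^2) = 3.33
Max = 1.5
Passes: No


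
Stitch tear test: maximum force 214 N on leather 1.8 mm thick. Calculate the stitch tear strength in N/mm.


118.9 N/mm

Stitch tear strength = force / thickness
STS = 214 / 1.8 = 118.9 N/mm


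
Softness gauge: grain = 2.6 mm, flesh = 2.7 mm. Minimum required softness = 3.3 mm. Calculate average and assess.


Average softness = 2.65 mm
Meets requirement: No


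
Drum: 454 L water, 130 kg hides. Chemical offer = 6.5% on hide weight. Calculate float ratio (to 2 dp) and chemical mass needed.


Float ratio = 3.49
Chemical needed = 8.45 kg

Float ratio = 454 / 130 = 3.49
Chemical = 130 x 6.5 / 100 = 8.45 kg


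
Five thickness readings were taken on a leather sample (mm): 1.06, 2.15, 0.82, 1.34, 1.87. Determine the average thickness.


1.45 mm

Sum = 1.06 + 2.15 + 0.82 + 1.34 + 1.87 = 7.24
Average = 7.24 / 5 = 1.45 mm


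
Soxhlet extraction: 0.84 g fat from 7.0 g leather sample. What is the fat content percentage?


12.0%


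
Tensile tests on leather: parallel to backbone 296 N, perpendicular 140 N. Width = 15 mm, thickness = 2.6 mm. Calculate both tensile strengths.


Area = 15 x 2.6 = 39.0 mm^2
TS (parallel) = 296 / 39.0 = 7.59 N/mm^2
TS (perpendicular) = 140 / 39.0 = 3.59 N/mm^2


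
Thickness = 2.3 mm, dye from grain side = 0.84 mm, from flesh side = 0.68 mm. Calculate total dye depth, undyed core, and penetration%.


Total dyed = 1.52 mm
Undyed core = 0.78 mm
Penetration = 66.1%

Total dyed = 0.84 + 0.68 = 1.52 mm
Undyed core = 2.3 - 1.52 = 0.78 mm
Penetration = 1.52 / 2.3 x 100 = 66.1%


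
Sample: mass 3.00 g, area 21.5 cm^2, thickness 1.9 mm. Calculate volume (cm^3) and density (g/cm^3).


Volume = 4.085 cm^3
Density = 0.734 g/cm^3


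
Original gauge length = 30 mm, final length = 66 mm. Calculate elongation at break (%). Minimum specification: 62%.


Elongation = 120.0%
Meets spec: Yes

Extension = 66 - 30 = 36 mm
Elongation = 36 / 30 x 100 = 120.0%
Minimum required: 62%
Meets specification: Yes


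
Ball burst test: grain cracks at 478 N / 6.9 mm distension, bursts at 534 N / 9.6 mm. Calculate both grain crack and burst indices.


Crack index = 69.3 N/mm
Burst index = 55.6 N/mm


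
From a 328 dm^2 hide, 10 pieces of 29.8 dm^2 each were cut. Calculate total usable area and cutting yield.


Total usable = 10 x 29.8 = 298.0 dm^2
Yield = 298.0 / 328 x 100 = 90.9%


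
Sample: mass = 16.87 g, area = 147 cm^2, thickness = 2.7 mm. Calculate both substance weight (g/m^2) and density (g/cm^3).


SW = 16.87 / 147 x 10000 = 1147.6 g/m^2
Volume = 147 x 2.7 / 10 = 39.69 cm^3
Density = 16.87 / 39.69 = 0.425 g/cm^3


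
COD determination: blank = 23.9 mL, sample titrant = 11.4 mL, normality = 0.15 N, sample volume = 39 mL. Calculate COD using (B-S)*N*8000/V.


384.6 mg/L


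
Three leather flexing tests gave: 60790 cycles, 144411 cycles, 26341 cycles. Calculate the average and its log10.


Average = 77181 cycles
log10 = 4.89


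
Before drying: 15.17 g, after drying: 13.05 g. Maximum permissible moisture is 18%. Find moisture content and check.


Moisture content = 14.0%
Acceptable: Yes

MC = (15.17 - 13.05) / 15.17 x 100 = 14.0%
Maximum: 18%
Acceptable: Yes


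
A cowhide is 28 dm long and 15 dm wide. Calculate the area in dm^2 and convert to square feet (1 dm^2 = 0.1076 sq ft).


420 dm^2
45.19 sq ft


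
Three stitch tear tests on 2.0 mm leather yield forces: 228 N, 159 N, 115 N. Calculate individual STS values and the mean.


STS1 = 228 / 2.0 = 114.0 N/mm
STS2 = 159 / 2.0 = 79.5 N/mm
STS3 = 115 / 2.0 = 57.5 N/mm
Mean = (114.0 + 79.5 + 57.5) / 3 = 83.7 N/mm


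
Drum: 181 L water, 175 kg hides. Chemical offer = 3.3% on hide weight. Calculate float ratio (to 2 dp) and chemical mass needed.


Float ratio = 181 / 175 = 1.03
Chemical = 175 x 3.3 / 100 = 5.775 kg


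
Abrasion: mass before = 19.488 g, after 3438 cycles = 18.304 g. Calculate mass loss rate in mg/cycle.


0.344 mg/cycle


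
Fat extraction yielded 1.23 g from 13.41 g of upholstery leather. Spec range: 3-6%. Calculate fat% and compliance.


Fat% = 1.23 / 13.41 x 100 = 9.2%
Spec range: 3-6%
Compliant: No


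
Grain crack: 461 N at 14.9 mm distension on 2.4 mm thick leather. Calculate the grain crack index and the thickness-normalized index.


Crack index = 30.9 N/mm
Normalized index = 12.9 N/mm per mm

Crack index = 461 / 14.9 = 30.9 N/mm
Normalized = 30.9 / 2.4 = 12.9 N/mm per mm


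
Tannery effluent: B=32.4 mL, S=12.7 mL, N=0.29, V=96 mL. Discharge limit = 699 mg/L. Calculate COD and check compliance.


COD = (32.4 - 12.7) x 0.29 x 8000 / 96 = 476.1 mg/L
Limit: 699 mg/L
Compliant: Yes


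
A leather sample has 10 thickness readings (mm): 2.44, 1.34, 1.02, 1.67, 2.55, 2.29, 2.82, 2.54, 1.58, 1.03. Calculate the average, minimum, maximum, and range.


Sum = 19.28
Average = 19.28 / 10 = 1.93 mm
Minimum = 1.02 mm
Maximum = 2.82 mm
Range = 2.82 - 1.02 = 1.80 mm


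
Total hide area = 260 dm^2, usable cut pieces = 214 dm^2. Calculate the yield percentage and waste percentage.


Yield = 214 / 260 x 100 = 82.3%
Waste = 260 - 214 = 46 dm^2
Waste% = 100 - 82.3 = 17.7%


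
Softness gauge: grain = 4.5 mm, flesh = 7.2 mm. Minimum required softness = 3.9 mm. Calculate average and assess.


Average softness = 5.85 mm
Meets requirement: Yes


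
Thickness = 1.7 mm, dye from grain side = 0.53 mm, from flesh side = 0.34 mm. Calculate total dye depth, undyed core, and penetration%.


Total dyed = 0.53 + 0.34 = 0.87 mm
Undyed core = 1.7 - 0.87 = 0.83 mm
Penetration = 0.87 / 1.7 x 100 = 51.2%


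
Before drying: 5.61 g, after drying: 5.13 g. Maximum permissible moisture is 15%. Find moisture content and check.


MC = (5.61 - 5.13) / 5.61 x 100 = 8.6%
Maximum: 15%
Acceptable: Yes


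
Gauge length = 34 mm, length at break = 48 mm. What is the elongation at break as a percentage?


Extension = 48 - 34 = 14 mm
Elongation = 14 / 34 x 100 = 41.2%


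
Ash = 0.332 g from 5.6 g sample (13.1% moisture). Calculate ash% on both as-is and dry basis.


As-is ash = 5.93%
Dry-basis ash = 6.82%

As-is ash% = 0.332 / 5.6 x 100 = 5.93%
Dry mass = 5.6 x (100 - 13.1) / 100 = 4.8664 g
Dry-basis ash% = 0.332 / 4.8664 x 100 = 6.82%


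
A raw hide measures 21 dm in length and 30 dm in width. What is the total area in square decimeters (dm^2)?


Area = length x width
Area = 21 x 30 = 630 dm^2


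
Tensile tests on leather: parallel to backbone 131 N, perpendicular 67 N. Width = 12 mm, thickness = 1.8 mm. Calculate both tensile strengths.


Parallel = 6.06 N/mm^2
Perpendicular = 3.10 N/mm^2

Area = 12 x 1.8 = 21.6 mm^2
TS (parallel) = 131 / 21.6 = 6.06 N/mm^2
TS (perpendicular) = 67 / 21.6 = 3.10 N/mm^2


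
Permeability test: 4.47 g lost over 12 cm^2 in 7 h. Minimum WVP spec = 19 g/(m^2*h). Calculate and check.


WVP = 4.47 / (12 x 7) x 10000 = 532.14 g/(m^2*h)
Minimum: 19 g/(m^2*h)
Meets spec: Yes


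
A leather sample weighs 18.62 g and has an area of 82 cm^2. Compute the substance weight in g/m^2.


Substance weight = mass / area x 10000
SW = 18.62 / 82 x 10000
SW = 2270.7 g/m^2


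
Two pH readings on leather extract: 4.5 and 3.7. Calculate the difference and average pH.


Difference = 0.8
Average pH = 4.10


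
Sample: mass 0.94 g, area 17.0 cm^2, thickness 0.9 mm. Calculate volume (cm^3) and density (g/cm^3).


Volume = 1.530 cm^3
Density = 0.614 g/cm^3


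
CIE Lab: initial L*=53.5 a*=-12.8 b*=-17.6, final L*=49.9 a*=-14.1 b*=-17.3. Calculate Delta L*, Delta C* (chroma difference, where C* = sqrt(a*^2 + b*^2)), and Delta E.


Delta L* = 49.9 - 53.5 = -3.6
C1* = sqrt((-12.8)^2 + (-17.6)^2) = 21.762
C2* = sqrt((-14.1)^2 + (-17.3)^2) = 22.318
Delta C* = 22.318 - 21.762 = 0.56
Delta E = sqrt((-3.6)^2 + (-1.3)^2 + (0.3)^2) = 3.84


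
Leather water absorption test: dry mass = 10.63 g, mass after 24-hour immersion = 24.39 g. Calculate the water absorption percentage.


129.4%


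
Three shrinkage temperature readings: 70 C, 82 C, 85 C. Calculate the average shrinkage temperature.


79.0 C


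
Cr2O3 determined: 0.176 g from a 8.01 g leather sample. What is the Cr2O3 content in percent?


2.20%

Cr2O3% = 0.176 / 8.01 x 100
Cr2O3% = 2.20%


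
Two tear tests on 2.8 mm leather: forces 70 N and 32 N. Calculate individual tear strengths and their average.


Tear 1 = 70 / 2.8 = 25.0 N/mm
Tear 2 = 32 / 2.8 = 11.4 N/mm
Average = (25.0 + 11.4) / 2 = 18.2 N/mm


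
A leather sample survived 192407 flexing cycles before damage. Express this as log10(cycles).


log10(192407) = 5.28


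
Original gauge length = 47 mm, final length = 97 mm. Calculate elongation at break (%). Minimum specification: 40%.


Elongation = 106.4%
Meets spec: Yes

Extension = 97 - 47 = 50 mm
Elongation = 50 / 47 x 100 = 106.4%
Minimum required: 40%
Meets specification: Yes


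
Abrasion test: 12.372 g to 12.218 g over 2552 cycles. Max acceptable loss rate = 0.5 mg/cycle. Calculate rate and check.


Rate = 0.060 mg/cycle
Passes: Yes


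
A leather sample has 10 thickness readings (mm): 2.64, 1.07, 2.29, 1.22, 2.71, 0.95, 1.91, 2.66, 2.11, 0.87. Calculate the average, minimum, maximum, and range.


Sum = 18.43
Average = 18.43 / 10 = 1.84 mm
Minimum = 0.87 mm
Maximum = 2.71 mm
Range = 2.71 - 0.87 = 1.84 mm


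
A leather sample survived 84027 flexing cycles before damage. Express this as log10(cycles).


log10(84027) = 4.92


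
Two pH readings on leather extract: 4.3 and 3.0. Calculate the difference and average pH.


Difference = |4.3 - 3.0| = 1.3
Average = (4.3 + 3.0) / 2 = 3.65


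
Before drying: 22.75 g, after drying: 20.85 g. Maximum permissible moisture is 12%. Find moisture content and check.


Moisture content = 8.4%
Acceptable: Yes


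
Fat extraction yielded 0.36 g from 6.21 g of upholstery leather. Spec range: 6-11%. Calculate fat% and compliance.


Fat content = 5.8%
Compliant: No


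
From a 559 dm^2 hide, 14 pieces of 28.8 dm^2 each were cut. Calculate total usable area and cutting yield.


Total usable = 14 x 28.8 = 403.2 dm^2
Yield = 403.2 / 559 x 100 = 72.1%


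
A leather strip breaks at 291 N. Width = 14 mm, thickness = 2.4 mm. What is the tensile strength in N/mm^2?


Cross-sectional area = 14 x 2.4 = 33.6 mm^2
Tensile strength = 291 / 33.6 = 8.66 N/mm^2


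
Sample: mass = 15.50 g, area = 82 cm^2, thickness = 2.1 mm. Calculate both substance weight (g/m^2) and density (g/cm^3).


SW = 15.50 / 82 x 10000 = 1890.2 g/m^2
Volume = 82 x 2.1 / 10 = 17.22 cm^3
Density = 15.50 / 17.22 = 0.900 g/cm^3


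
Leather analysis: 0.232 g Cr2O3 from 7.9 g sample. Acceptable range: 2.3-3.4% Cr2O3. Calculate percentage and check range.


Cr2O3 = 2.94%
Within range: Yes


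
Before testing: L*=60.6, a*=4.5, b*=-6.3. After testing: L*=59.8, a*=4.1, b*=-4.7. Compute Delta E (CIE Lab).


dL = 59.8 - 60.6 = -0.8
da = 4.1 - 4.5 = -0.4
db = -4.7 - (-6.3) = 1.6
dE = sqrt((-0.8)^2 + (-0.4)^2 + (1.6)^2) = 1.83


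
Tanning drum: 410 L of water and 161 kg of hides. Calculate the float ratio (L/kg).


2.5

Float ratio = water / hide weight
Ratio = 410 / 161 = 2.5


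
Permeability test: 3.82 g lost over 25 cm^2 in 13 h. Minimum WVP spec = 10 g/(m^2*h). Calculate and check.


WVP = 117.54 g/(m^2*h)
Meets specification: Yes


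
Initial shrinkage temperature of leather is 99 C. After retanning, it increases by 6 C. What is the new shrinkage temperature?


New Ts = 99 + 6 = 105 C


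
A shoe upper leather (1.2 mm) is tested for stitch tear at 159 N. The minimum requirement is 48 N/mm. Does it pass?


STS = 132.5 N/mm
Passes: Yes

STS = 159 / 1.2 = 132.5 N/mm
Minimum required: 48 N/mm
Passes: Yes


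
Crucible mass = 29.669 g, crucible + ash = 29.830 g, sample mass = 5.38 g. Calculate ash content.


Ash mass = 29.830 - 29.669 = 0.161 g
Ash% = 0.161 / 5.38 x 100 = 2.99%


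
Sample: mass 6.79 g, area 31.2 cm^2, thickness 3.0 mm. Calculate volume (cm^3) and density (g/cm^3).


Thickness in cm = 3.0 / 10 = 0.30 cm
Volume = 31.2 x 0.30 = 9.360 cm^3
Density = 6.79 / 9.360 = 0.725 g/cm^3


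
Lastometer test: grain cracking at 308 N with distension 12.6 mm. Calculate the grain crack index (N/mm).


Grain crack index = force / distension
Index = 308 / 12.6 = 24.4 N/mm


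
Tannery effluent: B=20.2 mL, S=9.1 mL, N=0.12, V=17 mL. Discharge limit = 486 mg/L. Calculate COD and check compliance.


COD = (20.2 - 9.1) x 0.12 x 8000 / 17 = 626.8 mg/L
Limit: 486 mg/L
Compliant: No


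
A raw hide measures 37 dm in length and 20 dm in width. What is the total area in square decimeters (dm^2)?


740 dm^2


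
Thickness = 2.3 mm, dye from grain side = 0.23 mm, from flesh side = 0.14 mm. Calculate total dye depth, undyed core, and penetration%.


Total dyed = 0.37 mm
Undyed core = 1.93 mm
Penetration = 16.1%

Total dyed = 0.23 + 0.14 = 0.37 mm
Undyed core = 2.3 - 0.37 = 1.93 mm
Penetration = 0.37 / 2.3 x 100 = 16.1%


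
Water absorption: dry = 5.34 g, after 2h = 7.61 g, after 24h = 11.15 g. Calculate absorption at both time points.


2h absorption = 42.5%
24h absorption = 108.8%

WA (2h) = (7.61 - 5.34) / 5.34 x 100 = 42.5%
WA (24h) = (11.15 - 5.34) / 5.34 x 100 = 108.8%


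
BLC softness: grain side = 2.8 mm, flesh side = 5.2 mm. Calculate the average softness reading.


Average = (2.8 + 5.2) / 2
Average = 4.00 mm


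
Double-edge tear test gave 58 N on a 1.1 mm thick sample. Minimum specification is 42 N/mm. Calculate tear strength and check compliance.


Tear strength = 58 / 1.1 = 52.7 N/mm
Required minimum = 42 N/mm
Compliant: Yes


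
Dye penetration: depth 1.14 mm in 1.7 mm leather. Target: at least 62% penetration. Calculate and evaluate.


Penetration = 67.1%
Meets target: Yes

Penetration = 1.14 / 1.7 x 100 = 67.1%
Target: 62%
Meets target: Yes


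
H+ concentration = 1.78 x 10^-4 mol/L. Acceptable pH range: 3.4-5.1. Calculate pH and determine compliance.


pH = 3.75
Compliant: Yes


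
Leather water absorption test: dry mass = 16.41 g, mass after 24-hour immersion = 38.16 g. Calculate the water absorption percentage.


Water absorbed = 38.16 - 16.41 = 21.75 g
WA% = 21.75 / 16.41 x 100 = 132.5%


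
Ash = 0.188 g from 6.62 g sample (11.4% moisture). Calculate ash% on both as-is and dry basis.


As-is ash = 2.84%
Dry-basis ash = 3.21%

As-is ash% = 0.188 / 6.62 x 100 = 2.84%
Dry mass = 6.62 x (100 - 11.4) / 100 = 5.86532 g
Dry-basis ash% = 0.188 / 5.86532 x 100 = 3.21%


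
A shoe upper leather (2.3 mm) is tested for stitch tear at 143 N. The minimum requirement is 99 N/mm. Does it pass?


STS = 62.2 N/mm
Passes: No


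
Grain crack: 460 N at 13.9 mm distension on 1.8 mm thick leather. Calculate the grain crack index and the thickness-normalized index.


Crack index = 33.1 N/mm
Normalized index = 18.4 N/mm per mm


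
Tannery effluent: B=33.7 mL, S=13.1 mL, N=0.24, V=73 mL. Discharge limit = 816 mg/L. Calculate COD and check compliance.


COD = 541.8 mg/L
Compliant: Yes

COD = (33.7 - 13.1) x 0.24 x 8000 / 73 = 541.8 mg/L
Limit: 816 mg/L
Compliant: Yes


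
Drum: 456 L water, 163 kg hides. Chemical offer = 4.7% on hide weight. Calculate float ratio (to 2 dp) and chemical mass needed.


Float ratio = 2.80
Chemical needed = 7.661 kg

Float ratio = 456 / 163 = 2.80
Chemical = 163 x 4.7 / 100 = 7.661 kg


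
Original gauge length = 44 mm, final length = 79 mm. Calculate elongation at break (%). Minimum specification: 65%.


Elongation = 79.5%
Meets spec: Yes

Extension = 79 - 44 = 35 mm
Elongation = 35 / 44 x 100 = 79.5%
Minimum required: 65%
Meets specification: Yes


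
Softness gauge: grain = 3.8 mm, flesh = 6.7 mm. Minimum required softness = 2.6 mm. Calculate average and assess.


Average softness = 5.25 mm
Meets requirement: Yes

Average = (3.8 + 6.7) / 2 = 5.25 mm
Minimum = 2.6 mm
Meets requirement: Yes


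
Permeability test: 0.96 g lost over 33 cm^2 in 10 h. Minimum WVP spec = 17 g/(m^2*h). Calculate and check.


WVP = 29.09 g/(m^2*h)
Meets specification: Yes


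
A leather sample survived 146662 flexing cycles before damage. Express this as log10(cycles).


5.17

log10(146662) = 5.17


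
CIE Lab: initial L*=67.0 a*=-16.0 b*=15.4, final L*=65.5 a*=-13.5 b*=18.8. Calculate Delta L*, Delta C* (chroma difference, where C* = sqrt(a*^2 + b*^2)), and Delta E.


Delta L* = -1.5
Delta C* = 0.94
Delta E = 4.48

Delta L* = 65.5 - 67.0 = -1.5
C1* = sqrt((-16.0)^2 + (15.4)^2) = 22.207
C2* = sqrt((-13.5)^2 + (18.8)^2) = 23.145
Delta C* = 23.145 - 22.207 = 0.94
Delta E = sqrt((-1.5)^2 + (2.5)^2 + (3.4)^2) = 4.48


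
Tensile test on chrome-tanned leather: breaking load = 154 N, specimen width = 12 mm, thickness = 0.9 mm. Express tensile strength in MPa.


Cross-section = 12 x 0.9 = 10.8 mm^2
TS = 154 / 10.8 = 14.26 MPa
(1 N/mm^2 = 1 MPa)


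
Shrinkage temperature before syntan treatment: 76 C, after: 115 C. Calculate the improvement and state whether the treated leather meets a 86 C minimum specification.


Improvement = 115 - 76 = 39 C
Spec check: 115 C >= 86 C? Yes


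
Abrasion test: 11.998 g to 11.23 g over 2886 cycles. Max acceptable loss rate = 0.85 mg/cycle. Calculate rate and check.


Loss = 11.998 - 11.23 = 0.768 g
Rate = 0.768 g / 2886 cycles x 1000 = 0.266 mg/cycle
Max = 0.85 mg/cycle
Passes: Yes


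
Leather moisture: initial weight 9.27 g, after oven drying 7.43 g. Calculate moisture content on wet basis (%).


Moisture = 9.27 - 7.43 = 1.84 g
MC = 1.84 / 9.27 x 100 = 19.8%


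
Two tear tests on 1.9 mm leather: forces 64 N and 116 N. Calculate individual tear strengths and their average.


Tear 1 = 33.7 N/mm
Tear 2 = 61.1 N/mm
Average = 47.4 N/mm

Tear 1 = 64 / 1.9 = 33.7 N/mm
Tear 2 = 116 / 1.9 = 61.1 N/mm
Average = (33.7 + 61.1) / 2 = 47.4 N/mm


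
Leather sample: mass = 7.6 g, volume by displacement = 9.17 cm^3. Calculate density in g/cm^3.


Density = mass / volume
Density = 7.6 / 9.17 = 0.829 g/cm^3


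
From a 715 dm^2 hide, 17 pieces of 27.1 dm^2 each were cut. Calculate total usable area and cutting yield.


Usable area = 460.7 dm^2
Yield = 64.4%

Total usable = 17 x 27.1 = 460.7 dm^2
Yield = 460.7 / 715 x 100 = 64.4%


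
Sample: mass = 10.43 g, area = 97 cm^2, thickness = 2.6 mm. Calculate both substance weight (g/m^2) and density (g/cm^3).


SW = 10.43 / 97 x 10000 = 1075.3 g/m^2
Volume = 97 x 2.6 / 10 = 25.22 cm^3
Density = 10.43 / 25.22 = 0.414 g/cm^3


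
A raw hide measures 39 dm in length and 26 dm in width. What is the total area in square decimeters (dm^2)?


Area = length x width
Area = 39 x 26 = 1014 dm^2


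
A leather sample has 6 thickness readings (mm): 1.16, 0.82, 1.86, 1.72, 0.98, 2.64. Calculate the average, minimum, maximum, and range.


Sum = 9.18
Average = 9.18 / 6 = 1.53 mm
Minimum = 0.82 mm
Maximum = 2.64 mm
Range = 2.64 - 0.82 = 1.82 mm


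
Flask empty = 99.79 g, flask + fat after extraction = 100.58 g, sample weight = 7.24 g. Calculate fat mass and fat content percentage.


Fat mass = 100.58 - 99.79 = 0.79 g
Fat% = 0.79 / 7.24 x 100 = 10.9%


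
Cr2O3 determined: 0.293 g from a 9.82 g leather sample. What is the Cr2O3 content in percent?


Cr2O3% = 0.293 / 9.82 x 100
Cr2O3% = 2.98%


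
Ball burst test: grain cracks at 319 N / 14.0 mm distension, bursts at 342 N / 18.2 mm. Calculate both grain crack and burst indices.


Crack index = 22.8 N/mm
Burst index = 18.8 N/mm

Crack index = 319 / 14.0 = 22.8 N/mm
Burst index = 342 / 18.2 = 18.8 N/mm


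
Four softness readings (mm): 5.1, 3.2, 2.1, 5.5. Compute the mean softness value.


3.98 mm

Sum = 5.1 + 3.2 + 2.1 + 5.5
Mean = 15.9 / 4 = 3.98 mm


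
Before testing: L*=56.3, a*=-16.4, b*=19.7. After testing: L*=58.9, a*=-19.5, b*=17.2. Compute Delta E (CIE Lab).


Delta E = 4.76


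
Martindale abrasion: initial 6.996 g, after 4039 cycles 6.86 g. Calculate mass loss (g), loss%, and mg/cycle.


Mass loss = 0.136 g
Loss = 1.94%
Rate = 0.034 mg/cycle

Loss = 6.996 - 6.86 = 0.136 g
Loss% = 0.136 / 6.996 x 100 = 1.94%
Rate = 0.136 / 4039 x 1000 = 0.034 mg/cycle


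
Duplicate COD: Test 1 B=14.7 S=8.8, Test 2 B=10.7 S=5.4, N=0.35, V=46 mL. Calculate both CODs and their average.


COD1 = (14.7 - 8.8) x 0.35 x 8000 / 46 = 359.1 mg/L
COD2 = (10.7 - 5.4) x 0.35 x 8000 / 46 = 322.6 mg/L
Average = (359.1 + 322.6) / 2 = 340.9 mg/L


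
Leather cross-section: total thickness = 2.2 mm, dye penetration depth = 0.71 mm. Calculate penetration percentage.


32.3%

Penetration% = 0.71 / 2.2 x 100
Penetration = 32.3%


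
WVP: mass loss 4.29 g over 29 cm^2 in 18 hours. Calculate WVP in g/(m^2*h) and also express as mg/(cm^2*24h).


WVP = 4.29 / (29 x 18) x 10000 = 82.18 g/(m^2*h)
Mass loss in mg = 4.29 x 1000 = 4290 mg
Per cm^2 per 24h in mg: 4290 x 24 / (29 x 18) = 102960 / 522 = 197.24 mg/(cm^2*24h)


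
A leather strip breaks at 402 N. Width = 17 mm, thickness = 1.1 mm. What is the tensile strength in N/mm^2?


Cross-sectional area = 17 x 1.1 = 18.7 mm^2
Tensile strength = 402 / 18.7 = 21.50 N/mm^2


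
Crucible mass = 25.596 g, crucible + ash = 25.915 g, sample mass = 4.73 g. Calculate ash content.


Ash mass = 0.319 g
Ash content = 6.74%

Ash mass = 25.915 - 25.596 = 0.319 g
Ash% = 0.319 / 4.73 x 100 = 6.74%


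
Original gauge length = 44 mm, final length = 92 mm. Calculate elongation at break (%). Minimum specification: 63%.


Elongation = 109.1%
Meets spec: Yes


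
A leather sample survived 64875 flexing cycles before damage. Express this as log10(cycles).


log10(64875) = 4.81


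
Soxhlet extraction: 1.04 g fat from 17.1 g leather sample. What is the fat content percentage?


6.1%

Fat content = 1.04 / 17.1 x 100
Fat = 6.1%


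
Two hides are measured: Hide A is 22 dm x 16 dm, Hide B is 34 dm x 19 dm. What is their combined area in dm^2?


998 dm^2

Hide A area = 22 x 16 = 352 dm^2
Hide B area = 34 x 19 = 646 dm^2
Total = 352 + 646 = 998 dm^2


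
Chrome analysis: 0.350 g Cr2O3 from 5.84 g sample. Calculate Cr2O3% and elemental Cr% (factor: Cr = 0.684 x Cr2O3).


Cr2O3 = 5.99%
Cr = 4.10%


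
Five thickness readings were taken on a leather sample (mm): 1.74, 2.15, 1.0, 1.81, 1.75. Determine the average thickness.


Sum = 1.74 + 2.15 + 1.0 + 1.81 + 1.75 = 8.45
Average = 8.45 / 5 = 1.69 mm


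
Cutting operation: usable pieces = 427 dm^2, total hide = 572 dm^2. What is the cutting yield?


74.7%


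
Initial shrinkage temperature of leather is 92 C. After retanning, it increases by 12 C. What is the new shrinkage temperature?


New Ts = 92 + 12 = 104 C


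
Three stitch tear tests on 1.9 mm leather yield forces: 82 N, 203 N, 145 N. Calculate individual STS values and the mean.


STS1 = 43.2 N/mm
STS2 = 106.8 N/mm
STS3 = 76.3 N/mm
Mean = 75.4 N/mm

STS1 = 82 / 1.9 = 43.2 N/mm
STS2 = 203 / 1.9 = 106.8 N/mm
STS3 = 145 / 1.9 = 76.3 N/mm
Mean = (43.2 + 106.8 + 76.3) / 3 = 75.4 N/mm


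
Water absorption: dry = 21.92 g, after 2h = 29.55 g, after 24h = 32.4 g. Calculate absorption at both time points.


WA (2h) = (29.55 - 21.92) / 21.92 x 100 = 34.8%
WA (24h) = (32.4 - 21.92) / 21.92 x 100 = 47.8%


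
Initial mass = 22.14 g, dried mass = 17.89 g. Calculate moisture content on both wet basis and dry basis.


Wet basis = 19.2%
Dry basis = 23.8%


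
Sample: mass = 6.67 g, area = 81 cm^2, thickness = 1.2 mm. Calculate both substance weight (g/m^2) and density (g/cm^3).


Substance weight = 823.5 g/m^2
Density = 0.686 g/cm^3

SW = 6.67 / 81 x 10000 = 823.5 g/m^2
Volume = 81 x 1.2 / 10 = 9.72 cm^3
Density = 6.67 / 9.72 = 0.686 g/cm^3


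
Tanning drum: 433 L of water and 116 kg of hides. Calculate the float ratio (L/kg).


Float ratio = water / hide weight
Ratio = 433 / 116 = 3.7


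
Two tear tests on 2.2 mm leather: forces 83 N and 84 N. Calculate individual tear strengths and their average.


Tear 1 = 37.7 N/mm
Tear 2 = 38.2 N/mm
Average = 38.0 N/mm

Tear 1 = 83 / 2.2 = 37.7 N/mm
Tear 2 = 84 / 2.2 = 38.2 N/mm
Average = (37.7 + 38.2) / 2 = 38.0 N/mm


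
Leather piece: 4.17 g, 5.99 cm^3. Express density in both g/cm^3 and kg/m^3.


Density = 4.17 / 5.99 = 0.696 g/cm^3
Convert: 0.696 x 1000 = 696 kg/m^3


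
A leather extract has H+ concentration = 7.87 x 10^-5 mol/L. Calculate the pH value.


pH = -log10[H+]
pH = -log10(7.87 x 10^-5) = 4.10


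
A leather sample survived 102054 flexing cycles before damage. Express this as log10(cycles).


log10(102054) = 5.01


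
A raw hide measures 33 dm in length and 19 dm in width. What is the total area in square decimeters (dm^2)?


627 dm^2

Area = length x width
Area = 33 x 19 = 627 dm^2


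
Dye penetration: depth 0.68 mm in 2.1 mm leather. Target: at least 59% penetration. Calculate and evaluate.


Penetration = 32.4%
Meets target: No


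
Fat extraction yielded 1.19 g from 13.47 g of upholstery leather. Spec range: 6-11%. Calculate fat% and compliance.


Fat content = 8.8%
Compliant: Yes

Fat% = 1.19 / 13.47 x 100 = 8.8%
Spec range: 6-11%
Compliant: Yes


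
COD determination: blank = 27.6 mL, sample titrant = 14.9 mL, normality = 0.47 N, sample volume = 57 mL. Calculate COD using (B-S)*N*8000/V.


COD = (27.6 - 14.9) x 0.47 x 8000 / 57
COD = 12.7 x 0.47 x 8000 / 57
COD = 837.8 mg/L


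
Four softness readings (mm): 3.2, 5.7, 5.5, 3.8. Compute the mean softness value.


4.55 mm

Sum = 3.2 + 5.7 + 5.5 + 3.8
Mean = 18.2 / 4 = 4.55 mm


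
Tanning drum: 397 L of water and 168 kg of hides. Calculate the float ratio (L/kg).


2.4

Float ratio = water / hide weight
Ratio = 397 / 168 = 2.4


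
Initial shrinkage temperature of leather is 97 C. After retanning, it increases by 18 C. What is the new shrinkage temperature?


115 C


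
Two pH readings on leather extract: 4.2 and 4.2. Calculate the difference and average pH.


Difference = |4.2 - 4.2| = 0.0
Average = (4.2 + 4.2) / 2 = 4.20


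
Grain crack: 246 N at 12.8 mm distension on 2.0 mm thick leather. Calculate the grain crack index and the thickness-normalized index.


Crack index = 246 / 12.8 = 19.2 N/mm
Normalized = 19.2 / 2.0 = 9.6 N/mm per mm


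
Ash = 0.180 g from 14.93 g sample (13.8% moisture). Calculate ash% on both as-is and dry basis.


As-is ash% = 0.180 / 14.93 x 100 = 1.21%
Dry mass = 14.93 x (100 - 13.8) / 100 = 12.86966 g
Dry-basis ash% = 0.180 / 12.86966 x 100 = 1.40%


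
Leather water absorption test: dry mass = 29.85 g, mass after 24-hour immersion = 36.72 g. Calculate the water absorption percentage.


23.0%

Water absorbed = 36.72 - 29.85 = 6.87 g
WA% = 6.87 / 29.85 x 100 = 23.0%


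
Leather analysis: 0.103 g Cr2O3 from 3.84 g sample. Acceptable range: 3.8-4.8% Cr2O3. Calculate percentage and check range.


Cr2O3 = 2.68%
Within range: No


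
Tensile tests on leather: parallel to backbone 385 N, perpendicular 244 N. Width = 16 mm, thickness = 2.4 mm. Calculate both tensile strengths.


Area = 16 x 2.4 = 38.4 mm^2
TS (parallel) = 385 / 38.4 = 10.03 N/mm^2
TS (perpendicular) = 244 / 38.4 = 6.35 N/mm^2
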